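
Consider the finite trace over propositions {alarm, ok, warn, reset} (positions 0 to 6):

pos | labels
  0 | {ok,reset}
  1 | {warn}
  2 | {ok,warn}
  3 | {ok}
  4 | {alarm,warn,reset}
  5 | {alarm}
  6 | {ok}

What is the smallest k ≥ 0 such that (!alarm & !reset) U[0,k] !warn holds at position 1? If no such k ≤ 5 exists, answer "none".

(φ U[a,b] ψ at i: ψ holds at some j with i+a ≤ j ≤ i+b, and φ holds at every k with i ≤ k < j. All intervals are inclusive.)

Need earliest j ≥ 1 with !warn, and (!alarm & !reset) at every k in [1,j-1].
  j=1: rhs fails.
  j=2: rhs fails.
  j=3: rhs holds; lhs holds on [1,2]. k = 2.

2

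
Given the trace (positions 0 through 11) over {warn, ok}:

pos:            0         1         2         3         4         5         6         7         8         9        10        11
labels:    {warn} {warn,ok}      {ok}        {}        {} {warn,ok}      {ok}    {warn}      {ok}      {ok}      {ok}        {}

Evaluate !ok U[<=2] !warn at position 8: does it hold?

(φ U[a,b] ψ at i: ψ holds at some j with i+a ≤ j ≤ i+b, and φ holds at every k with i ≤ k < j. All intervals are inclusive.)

Need some j in [8,10] with !warn, and !ok at every k in [8,j-1].
  j=8: !warn holds; no prefix to check → satisfied.

Holds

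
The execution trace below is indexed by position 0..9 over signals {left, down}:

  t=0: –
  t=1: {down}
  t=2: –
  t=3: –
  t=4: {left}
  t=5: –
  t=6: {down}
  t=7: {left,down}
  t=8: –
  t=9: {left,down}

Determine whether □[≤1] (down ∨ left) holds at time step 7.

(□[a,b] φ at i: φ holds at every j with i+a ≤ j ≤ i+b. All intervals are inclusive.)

Check (down ∨ left) at every j in [7,8]:
  j=7: true
  j=8: false
Fails at j=8 → formula fails.

False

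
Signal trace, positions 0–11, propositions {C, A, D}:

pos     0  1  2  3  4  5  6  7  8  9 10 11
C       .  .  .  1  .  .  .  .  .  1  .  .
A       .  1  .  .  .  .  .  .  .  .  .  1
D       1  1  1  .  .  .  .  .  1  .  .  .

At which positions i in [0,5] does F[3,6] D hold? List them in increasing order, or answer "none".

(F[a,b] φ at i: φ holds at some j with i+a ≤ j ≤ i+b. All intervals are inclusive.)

2, 3, 4, 5

Evaluate at each i in [0,5]:
  i=0: ✗ (none in [3,6])
  i=1: ✗ (none in [4,7])
  i=2: ✓ (witness j=8)
  i=3: ✓ (witness j=8)
  i=4: ✓ (witness j=8)
  i=5: ✓ (witness j=8)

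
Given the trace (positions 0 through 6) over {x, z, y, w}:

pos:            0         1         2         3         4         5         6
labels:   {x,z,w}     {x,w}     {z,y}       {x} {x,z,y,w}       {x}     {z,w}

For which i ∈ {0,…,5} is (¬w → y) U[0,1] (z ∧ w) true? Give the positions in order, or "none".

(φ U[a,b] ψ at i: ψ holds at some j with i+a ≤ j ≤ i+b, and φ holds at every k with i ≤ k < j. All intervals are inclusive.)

0, 4

Evaluate at each i in [0,5]:
  i=0: ✓ (rhs at j=0)
  i=1: ✗ (no rhs in [1,2])
  i=2: ✗ (no rhs in [2,3])
  i=3: ✗ (lhs fails at k=3 before rhs at j=4)
  i=4: ✓ (rhs at j=4)
  i=5: ✗ (lhs fails at k=5 before rhs at j=6)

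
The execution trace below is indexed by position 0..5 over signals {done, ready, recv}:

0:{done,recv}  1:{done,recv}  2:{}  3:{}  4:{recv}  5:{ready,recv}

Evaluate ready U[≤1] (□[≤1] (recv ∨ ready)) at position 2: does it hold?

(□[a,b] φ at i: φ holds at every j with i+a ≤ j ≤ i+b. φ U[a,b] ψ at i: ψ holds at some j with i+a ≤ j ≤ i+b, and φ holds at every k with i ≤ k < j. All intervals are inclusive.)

Need some j in [2,3] with □[≤1] (recv ∨ ready), and ready at every k in [2,j-1].
  j=2: □[≤1] (recv ∨ ready) — fails at 2.
  j=3: □[≤1] (recv ∨ ready) — fails at 3.
No j in the window works → until fails.

False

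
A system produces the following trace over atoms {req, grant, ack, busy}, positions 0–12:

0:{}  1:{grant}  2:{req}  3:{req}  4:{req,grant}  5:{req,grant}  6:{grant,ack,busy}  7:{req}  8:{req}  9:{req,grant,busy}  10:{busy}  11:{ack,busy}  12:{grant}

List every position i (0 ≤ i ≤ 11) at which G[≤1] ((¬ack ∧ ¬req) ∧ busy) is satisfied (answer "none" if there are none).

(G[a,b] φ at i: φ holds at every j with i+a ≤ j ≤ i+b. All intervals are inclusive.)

none

Evaluate at each i in [0,11]:
  i=0: ✗ (fails at j=0)
  i=1: ✗ (fails at j=1)
  i=2: ✗ (fails at j=2)
  i=3: ✗ (fails at j=3)
  i=4: ✗ (fails at j=4)
  i=5: ✗ (fails at j=5)
  i=6: ✗ (fails at j=6)
  i=7: ✗ (fails at j=7)
  i=8: ✗ (fails at j=8)
  i=9: ✗ (fails at j=9)
  i=10: ✗ (fails at j=11)
  i=11: ✗ (fails at j=11)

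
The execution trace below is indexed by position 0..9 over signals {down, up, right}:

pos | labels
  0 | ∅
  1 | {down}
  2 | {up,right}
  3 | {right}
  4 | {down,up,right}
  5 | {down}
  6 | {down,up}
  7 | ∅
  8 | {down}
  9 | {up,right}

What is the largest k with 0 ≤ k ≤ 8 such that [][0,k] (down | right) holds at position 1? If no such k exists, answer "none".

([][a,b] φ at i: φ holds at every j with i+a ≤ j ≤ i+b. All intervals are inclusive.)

5

(down | right) must hold from j=1 onward; find where it first fails.
  j=1: holds
  j=2: holds
  j=3: holds
  j=4: holds
  j=5: holds
  j=6: holds
  j=7: fails
Holds on [1,6], so largest k = 5.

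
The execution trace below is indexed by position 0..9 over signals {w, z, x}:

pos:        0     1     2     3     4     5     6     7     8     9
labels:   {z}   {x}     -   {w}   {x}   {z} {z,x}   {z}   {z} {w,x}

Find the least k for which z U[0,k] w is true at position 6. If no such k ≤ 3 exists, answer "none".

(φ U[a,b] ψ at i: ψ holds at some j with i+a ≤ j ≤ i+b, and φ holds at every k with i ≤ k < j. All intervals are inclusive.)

3

Need earliest j ≥ 6 with w, and z at every k in [6,j-1].
  j=6: rhs fails.
  j=7: rhs fails.
  j=8: rhs fails.
  j=9: rhs holds; lhs holds on [6,8]. k = 3.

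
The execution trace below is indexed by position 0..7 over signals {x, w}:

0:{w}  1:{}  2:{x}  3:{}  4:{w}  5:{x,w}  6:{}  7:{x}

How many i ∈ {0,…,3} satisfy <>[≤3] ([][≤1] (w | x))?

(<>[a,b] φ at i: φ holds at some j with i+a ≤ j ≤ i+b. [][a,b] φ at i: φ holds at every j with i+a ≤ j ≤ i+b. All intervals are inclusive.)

3

Evaluate at each i in [0,3]:
  i=0: ✗ (none in [0,3])
  i=1: ✓ (witness j=4)
  i=2: ✓ (witness j=4)
  i=3: ✓ (witness j=4)
Positions where it holds: {1, 2, 3} → 3.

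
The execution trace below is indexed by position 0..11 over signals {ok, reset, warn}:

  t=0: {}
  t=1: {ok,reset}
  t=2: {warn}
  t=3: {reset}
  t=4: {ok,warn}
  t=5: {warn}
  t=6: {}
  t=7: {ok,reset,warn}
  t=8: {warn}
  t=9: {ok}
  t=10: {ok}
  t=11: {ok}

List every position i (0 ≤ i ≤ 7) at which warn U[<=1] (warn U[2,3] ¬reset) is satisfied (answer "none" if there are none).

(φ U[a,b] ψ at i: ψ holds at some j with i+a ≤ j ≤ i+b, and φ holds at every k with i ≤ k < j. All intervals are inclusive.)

Evaluate at each i in [0,7]:
  i=0: ✗ (no rhs in [0,1])
  i=1: ✗ (no rhs in [1,2])
  i=2: ✗ (no rhs in [2,3])
  i=3: ✗ (lhs fails at k=3 before rhs at j=4)
  i=4: ✓ (rhs at j=4)
  i=5: ✗ (no rhs in [5,6])
  i=6: ✗ (lhs fails at k=6 before rhs at j=7)
  i=7: ✓ (rhs at j=7)

4, 7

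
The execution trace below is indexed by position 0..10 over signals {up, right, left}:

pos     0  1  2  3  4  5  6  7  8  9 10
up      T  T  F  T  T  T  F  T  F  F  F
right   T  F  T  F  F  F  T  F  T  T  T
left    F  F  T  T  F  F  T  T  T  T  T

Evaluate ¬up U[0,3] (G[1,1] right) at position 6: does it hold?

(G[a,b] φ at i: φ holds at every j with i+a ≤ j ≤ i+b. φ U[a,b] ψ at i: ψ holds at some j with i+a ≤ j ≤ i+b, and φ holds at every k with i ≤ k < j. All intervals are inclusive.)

Holds

Need some j in [6,9] with G[1,1] right, and ¬up at every k in [6,j-1].
  j=6: G[1,1] right — fails at 7.
  j=7: G[1,1] right holds; ¬up holds at every k in [6,6] → satisfied.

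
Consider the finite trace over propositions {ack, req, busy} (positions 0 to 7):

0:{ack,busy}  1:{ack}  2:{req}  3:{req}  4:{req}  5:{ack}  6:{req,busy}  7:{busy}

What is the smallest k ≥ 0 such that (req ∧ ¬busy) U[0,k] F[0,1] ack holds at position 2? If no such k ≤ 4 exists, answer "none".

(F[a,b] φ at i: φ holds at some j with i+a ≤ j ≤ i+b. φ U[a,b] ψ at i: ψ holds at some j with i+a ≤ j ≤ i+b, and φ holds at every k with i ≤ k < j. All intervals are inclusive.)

2

Need earliest j ≥ 2 with F[0,1] ack, and (req ∧ ¬busy) at every k in [2,j-1].
  j=2: rhs fails.
  j=3: rhs fails.
  j=4: rhs holds; lhs holds on [2,3]. k = 2.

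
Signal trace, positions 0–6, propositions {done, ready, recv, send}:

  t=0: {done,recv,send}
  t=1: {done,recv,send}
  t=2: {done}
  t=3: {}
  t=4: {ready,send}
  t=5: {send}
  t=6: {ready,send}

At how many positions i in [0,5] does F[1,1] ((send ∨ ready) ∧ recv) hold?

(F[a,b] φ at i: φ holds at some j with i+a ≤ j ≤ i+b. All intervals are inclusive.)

Evaluate at each i in [0,5]:
  i=0: ✓ (witness j=1)
  i=1: ✗ (none in [2,2])
  i=2: ✗ (none in [3,3])
  i=3: ✗ (none in [4,4])
  i=4: ✗ (none in [5,5])
  i=5: ✗ (none in [6,6])
Positions where it holds: {0} → 1.

1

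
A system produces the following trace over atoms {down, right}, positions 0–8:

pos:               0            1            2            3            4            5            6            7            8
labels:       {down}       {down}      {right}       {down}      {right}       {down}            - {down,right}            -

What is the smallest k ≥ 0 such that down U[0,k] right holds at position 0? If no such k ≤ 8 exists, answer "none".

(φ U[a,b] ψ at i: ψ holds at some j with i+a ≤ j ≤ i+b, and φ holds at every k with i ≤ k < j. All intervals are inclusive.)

2

Need earliest j ≥ 0 with right, and down at every k in [0,j-1].
  j=0: rhs fails.
  j=1: rhs fails.
  j=2: rhs holds; lhs holds on [0,1]. k = 2.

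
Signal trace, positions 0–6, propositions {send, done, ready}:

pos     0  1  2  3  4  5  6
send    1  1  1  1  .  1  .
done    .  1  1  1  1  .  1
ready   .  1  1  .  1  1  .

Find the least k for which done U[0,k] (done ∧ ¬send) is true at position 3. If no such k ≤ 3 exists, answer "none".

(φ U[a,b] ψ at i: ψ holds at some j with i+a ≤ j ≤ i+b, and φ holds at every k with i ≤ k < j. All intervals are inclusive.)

Need earliest j ≥ 3 with (done ∧ ¬send), and done at every k in [3,j-1].
  j=3: rhs fails.
  j=4: rhs holds; lhs holds on [3,3]. k = 1.

1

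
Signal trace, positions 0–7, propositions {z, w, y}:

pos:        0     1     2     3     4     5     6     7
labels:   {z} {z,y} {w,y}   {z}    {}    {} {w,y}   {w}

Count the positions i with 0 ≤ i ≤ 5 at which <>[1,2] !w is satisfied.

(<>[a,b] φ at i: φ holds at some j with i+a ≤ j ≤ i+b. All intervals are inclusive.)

Evaluate at each i in [0,5]:
  i=0: ✓ (witness j=1)
  i=1: ✓ (witness j=3)
  i=2: ✓ (witness j=3)
  i=3: ✓ (witness j=4)
  i=4: ✓ (witness j=5)
  i=5: ✗ (none in [6,7])
Positions where it holds: {0, 1, 2, 3, 4} → 5.

5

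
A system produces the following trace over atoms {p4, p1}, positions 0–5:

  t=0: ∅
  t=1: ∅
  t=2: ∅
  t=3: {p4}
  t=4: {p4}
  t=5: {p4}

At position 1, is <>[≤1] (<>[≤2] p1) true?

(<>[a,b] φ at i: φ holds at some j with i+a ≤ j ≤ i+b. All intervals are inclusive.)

Check <>[≤2] p1 at each j in [1,2]:
  j=1: fails (none in [1,3])
  j=2: fails (none in [2,4])
No position in the window satisfies it → formula fails.

Does not hold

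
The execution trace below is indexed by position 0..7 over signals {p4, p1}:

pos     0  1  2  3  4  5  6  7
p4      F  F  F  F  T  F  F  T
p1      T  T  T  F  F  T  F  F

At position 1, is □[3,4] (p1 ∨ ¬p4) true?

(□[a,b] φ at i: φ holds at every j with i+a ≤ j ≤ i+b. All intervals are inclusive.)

No

Check (p1 ∨ ¬p4) at every j in [4,5]:
  j=4: false
  j=5: true
Fails at j=4 → formula fails.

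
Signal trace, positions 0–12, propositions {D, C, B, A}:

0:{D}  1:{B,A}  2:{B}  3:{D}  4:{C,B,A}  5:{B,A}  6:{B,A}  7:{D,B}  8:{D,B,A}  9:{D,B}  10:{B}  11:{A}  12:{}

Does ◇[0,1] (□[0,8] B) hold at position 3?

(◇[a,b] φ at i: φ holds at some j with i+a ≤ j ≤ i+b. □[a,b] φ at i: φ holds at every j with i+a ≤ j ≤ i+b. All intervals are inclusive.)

No

Check □[0,8] B at each j in [3,4]:
  j=3: fails at 3
  j=4: fails at 11
No position in the window satisfies it → formula fails.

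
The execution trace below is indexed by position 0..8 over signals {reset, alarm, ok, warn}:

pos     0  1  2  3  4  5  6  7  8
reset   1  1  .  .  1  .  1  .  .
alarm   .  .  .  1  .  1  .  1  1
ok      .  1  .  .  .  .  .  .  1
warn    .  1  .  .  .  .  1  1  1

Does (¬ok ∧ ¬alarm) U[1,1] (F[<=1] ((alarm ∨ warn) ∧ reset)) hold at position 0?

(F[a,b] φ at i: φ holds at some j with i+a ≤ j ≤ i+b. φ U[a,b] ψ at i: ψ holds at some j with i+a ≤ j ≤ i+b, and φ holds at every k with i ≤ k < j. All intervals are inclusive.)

Need some j in [1,1] with F[<=1] ((alarm ∨ warn) ∧ reset), and (¬ok ∧ ¬alarm) at every k in [0,j-1].
  j=1: F[<=1] ((alarm ∨ warn) ∧ reset) holds; (¬ok ∧ ¬alarm) holds at every k in [0,0] → satisfied.

True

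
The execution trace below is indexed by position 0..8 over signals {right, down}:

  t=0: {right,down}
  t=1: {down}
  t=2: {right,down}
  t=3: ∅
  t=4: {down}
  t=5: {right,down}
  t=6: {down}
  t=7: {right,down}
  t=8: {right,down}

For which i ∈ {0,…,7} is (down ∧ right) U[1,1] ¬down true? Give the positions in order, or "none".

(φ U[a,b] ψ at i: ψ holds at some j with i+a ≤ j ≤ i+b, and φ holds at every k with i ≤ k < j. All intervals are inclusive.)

2

Evaluate at each i in [0,7]:
  i=0: ✗ (no rhs in [1,1])
  i=1: ✗ (no rhs in [2,2])
  i=2: ✓ (rhs at j=3; lhs holds on [2,2])
  i=3: ✗ (no rhs in [4,4])
  i=4: ✗ (no rhs in [5,5])
  i=5: ✗ (no rhs in [6,6])
  i=6: ✗ (no rhs in [7,7])
  i=7: ✗ (no rhs in [8,8])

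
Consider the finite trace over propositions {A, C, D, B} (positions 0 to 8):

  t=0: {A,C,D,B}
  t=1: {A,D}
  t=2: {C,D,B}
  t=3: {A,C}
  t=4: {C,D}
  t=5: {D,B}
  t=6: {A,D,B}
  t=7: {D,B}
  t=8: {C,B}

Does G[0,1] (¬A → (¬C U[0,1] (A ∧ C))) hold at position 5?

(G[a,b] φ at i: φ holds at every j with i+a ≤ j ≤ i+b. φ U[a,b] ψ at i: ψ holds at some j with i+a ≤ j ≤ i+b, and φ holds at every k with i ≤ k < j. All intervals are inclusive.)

Check (¬A → (¬C U[0,1] (A ∧ C))) at every j in [5,6]:
  j=5: antecedent true; consequent fails → ✗
  j=6: antecedent false → ✓
Fails at j=5 → formula fails.

No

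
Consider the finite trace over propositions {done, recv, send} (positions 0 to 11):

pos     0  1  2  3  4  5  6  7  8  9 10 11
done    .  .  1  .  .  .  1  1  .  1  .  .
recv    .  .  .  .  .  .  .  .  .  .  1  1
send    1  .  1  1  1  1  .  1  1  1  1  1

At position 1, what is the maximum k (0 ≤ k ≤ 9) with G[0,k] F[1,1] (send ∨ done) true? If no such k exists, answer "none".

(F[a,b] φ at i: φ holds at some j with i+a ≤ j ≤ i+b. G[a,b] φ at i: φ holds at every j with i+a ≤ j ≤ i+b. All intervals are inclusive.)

9

F[1,1] (send ∨ done) must hold from j=1 onward; find where it first fails.
  j=1: holds
  j=2: holds
  j=3: holds
  j=4: holds
  j=5: holds
  j=6: holds
  j=7: holds
  j=8: holds
  j=9: holds
  j=10: holds
Holds through j=10; largest k = 9.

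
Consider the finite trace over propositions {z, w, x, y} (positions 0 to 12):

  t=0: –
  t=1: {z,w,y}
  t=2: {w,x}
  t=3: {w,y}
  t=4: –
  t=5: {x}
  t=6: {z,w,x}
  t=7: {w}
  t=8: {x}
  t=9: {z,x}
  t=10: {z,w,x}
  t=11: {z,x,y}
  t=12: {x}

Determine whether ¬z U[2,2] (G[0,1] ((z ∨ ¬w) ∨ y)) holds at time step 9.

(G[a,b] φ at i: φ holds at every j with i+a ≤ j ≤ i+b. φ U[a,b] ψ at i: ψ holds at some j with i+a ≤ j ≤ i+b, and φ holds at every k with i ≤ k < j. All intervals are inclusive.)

Need some j in [11,11] with G[0,1] ((z ∨ ¬w) ∨ y), and ¬z at every k in [9,j-1].
  j=11: G[0,1] ((z ∨ ¬w) ∨ y) holds, but ¬z fails at k=9 → not this j.
No j in the window works → until fails.

False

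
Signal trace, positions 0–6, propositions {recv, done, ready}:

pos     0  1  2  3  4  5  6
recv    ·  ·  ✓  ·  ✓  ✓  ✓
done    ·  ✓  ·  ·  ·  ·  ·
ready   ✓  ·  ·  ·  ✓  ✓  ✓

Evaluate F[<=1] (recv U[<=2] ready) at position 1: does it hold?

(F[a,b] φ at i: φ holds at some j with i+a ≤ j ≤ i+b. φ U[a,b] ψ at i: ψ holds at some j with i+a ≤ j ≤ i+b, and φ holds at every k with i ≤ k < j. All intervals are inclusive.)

No

Check (recv U[<=2] ready) at each j in [1,2]:
  j=1: fails
  j=2: fails
No position in the window satisfies it → formula fails.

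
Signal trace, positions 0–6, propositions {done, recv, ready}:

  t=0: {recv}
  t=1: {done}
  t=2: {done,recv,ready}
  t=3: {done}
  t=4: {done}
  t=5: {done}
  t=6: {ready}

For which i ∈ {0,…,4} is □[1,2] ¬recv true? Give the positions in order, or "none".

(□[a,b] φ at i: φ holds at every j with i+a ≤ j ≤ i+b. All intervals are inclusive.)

Evaluate at each i in [0,4]:
  i=0: ✗ (fails at j=2)
  i=1: ✗ (fails at j=2)
  i=2: ✓ (all of [3,4])
  i=3: ✓ (all of [4,5])
  i=4: ✓ (all of [5,6])

2, 3, 4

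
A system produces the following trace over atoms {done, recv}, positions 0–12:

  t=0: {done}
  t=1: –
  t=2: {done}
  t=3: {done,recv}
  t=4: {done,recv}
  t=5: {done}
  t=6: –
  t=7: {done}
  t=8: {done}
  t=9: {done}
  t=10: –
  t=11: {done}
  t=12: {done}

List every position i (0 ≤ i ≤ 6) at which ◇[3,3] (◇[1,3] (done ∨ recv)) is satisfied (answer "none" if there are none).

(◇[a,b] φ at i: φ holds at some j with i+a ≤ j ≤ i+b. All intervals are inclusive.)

Evaluate at each i in [0,6]:
  i=0: ✓ (witness j=3)
  i=1: ✓ (witness j=4)
  i=2: ✓ (witness j=5)
  i=3: ✓ (witness j=6)
  i=4: ✓ (witness j=7)
  i=5: ✓ (witness j=8)
  i=6: ✓ (witness j=9)

0, 1, 2, 3, 4, 5, 6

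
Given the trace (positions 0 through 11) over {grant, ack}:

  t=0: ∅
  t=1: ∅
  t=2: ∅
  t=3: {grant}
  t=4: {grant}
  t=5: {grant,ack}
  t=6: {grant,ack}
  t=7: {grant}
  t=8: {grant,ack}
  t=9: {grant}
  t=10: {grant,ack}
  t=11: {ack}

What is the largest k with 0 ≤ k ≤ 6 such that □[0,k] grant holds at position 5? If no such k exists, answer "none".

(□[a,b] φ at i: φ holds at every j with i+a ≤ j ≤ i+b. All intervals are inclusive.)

grant must hold from j=5 onward; find where it first fails.
  j=5: holds
  j=6: holds
  j=7: holds
  j=8: holds
  j=9: holds
  j=10: holds
  j=11: fails
Holds on [5,10], so largest k = 5.

5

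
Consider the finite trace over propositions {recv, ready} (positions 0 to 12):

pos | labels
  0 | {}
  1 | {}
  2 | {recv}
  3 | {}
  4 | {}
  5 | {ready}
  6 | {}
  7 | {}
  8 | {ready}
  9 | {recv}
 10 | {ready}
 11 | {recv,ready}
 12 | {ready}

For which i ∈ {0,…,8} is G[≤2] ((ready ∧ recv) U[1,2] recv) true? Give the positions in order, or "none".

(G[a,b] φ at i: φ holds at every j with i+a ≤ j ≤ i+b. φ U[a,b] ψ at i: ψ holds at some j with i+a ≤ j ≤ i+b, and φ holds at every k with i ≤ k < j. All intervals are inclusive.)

none

Evaluate at each i in [0,8]:
  i=0: ✗ (fails at j=0)
  i=1: ✗ (fails at j=1)
  i=2: ✗ (fails at j=2)
  i=3: ✗ (fails at j=3)
  i=4: ✗ (fails at j=4)
  i=5: ✗ (fails at j=5)
  i=6: ✗ (fails at j=6)
  i=7: ✗ (fails at j=7)
  i=8: ✗ (fails at j=8)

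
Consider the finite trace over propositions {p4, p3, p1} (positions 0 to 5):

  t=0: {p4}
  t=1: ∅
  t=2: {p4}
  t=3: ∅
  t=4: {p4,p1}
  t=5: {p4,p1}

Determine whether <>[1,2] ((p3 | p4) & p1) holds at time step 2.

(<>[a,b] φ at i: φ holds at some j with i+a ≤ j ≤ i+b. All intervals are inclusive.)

Yes

Check ((p3 | p4) & p1) at each j in [3,4]:
  j=3: false
  j=4: true
Found at j=4 → formula holds.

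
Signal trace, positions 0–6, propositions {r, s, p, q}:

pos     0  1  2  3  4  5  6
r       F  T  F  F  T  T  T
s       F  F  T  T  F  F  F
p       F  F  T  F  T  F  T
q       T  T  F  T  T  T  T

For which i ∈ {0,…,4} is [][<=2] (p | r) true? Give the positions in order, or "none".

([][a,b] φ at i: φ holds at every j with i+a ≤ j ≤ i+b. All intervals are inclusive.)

Evaluate at each i in [0,4]:
  i=0: ✗ (fails at j=0)
  i=1: ✗ (fails at j=3)
  i=2: ✗ (fails at j=3)
  i=3: ✗ (fails at j=3)
  i=4: ✓ (all of [4,6])

4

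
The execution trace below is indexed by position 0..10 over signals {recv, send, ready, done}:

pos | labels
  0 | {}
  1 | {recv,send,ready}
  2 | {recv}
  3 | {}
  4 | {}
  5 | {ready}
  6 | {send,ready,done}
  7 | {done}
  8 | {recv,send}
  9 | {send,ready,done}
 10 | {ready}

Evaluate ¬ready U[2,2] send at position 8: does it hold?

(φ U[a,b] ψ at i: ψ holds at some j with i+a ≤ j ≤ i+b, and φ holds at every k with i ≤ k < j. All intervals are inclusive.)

Need some j in [10,10] with send, and ¬ready at every k in [8,j-1].
  j=10: send false.
No j in the window works → until fails.

Does not hold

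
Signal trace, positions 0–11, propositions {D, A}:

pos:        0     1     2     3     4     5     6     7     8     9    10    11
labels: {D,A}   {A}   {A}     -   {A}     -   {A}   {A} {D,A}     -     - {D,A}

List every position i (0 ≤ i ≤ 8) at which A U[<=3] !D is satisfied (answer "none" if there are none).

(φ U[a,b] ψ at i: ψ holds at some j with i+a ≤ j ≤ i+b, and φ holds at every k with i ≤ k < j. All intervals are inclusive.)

Evaluate at each i in [0,8]:
  i=0: ✓ (rhs at j=1; lhs holds on [0,0])
  i=1: ✓ (rhs at j=1)
  i=2: ✓ (rhs at j=2)
  i=3: ✓ (rhs at j=3)
  i=4: ✓ (rhs at j=4)
  i=5: ✓ (rhs at j=5)
  i=6: ✓ (rhs at j=6)
  i=7: ✓ (rhs at j=7)
  i=8: ✓ (rhs at j=9; lhs holds on [8,8])

0, 1, 2, 3, 4, 5, 6, 7, 8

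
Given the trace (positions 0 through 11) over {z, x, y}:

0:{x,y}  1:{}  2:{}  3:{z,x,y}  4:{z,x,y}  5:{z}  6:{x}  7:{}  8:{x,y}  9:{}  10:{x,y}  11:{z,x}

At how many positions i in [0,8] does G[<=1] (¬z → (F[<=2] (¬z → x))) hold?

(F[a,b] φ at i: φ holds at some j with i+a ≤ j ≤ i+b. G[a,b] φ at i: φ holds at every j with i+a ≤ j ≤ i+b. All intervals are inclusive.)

Evaluate at each i in [0,8]:
  i=0: ✓ (all of [0,1])
  i=1: ✓ (all of [1,2])
  i=2: ✓ (all of [2,3])
  i=3: ✓ (all of [3,4])
  i=4: ✓ (all of [4,5])
  i=5: ✓ (all of [5,6])
  i=6: ✓ (all of [6,7])
  i=7: ✓ (all of [7,8])
  i=8: ✓ (all of [8,9])
Positions where it holds: {0, 1, 2, 3, 4, 5, 6, 7, 8} → 9.

9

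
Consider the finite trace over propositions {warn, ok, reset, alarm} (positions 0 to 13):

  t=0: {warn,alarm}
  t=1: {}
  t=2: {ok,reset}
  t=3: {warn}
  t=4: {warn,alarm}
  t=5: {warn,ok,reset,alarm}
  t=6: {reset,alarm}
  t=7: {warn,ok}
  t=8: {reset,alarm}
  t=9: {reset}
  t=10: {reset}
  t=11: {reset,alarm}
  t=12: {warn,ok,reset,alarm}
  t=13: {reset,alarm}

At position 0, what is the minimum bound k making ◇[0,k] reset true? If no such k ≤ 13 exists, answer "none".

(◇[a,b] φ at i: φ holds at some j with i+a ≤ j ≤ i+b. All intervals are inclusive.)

Scan j = 0,1,… for reset:
  j=0: fails
  j=1: fails
  j=2: holds
First hit at j=2, so smallest k = 2-0 = 2.

2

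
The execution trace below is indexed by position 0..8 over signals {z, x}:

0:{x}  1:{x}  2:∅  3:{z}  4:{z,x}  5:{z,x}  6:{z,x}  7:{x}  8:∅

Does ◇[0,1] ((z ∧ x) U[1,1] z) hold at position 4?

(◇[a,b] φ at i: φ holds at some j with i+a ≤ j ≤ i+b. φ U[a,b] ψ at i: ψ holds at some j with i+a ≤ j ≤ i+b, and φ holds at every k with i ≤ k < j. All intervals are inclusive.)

Check ((z ∧ x) U[1,1] z) at each j in [4,5]:
  j=4: holds
  j=5: holds
Found at j=4 → formula holds.

Yes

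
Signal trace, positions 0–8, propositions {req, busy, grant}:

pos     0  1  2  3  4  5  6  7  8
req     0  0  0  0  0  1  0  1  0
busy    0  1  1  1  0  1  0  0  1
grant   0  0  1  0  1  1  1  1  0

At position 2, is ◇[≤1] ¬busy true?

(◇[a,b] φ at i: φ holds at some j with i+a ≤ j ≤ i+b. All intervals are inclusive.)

No

Check ¬busy at each j in [2,3]:
  j=2: false
  j=3: false
No position in the window satisfies it → formula fails.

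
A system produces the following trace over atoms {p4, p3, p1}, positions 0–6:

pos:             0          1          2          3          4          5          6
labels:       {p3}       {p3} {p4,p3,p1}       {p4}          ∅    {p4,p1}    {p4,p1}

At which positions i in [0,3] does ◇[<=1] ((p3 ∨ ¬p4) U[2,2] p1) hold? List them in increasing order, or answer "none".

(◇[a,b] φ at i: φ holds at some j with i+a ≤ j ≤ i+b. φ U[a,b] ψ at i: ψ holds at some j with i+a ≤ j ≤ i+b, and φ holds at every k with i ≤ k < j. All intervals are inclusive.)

Evaluate at each i in [0,3]:
  i=0: ✓ (witness j=0)
  i=1: ✗ (none in [1,2])
  i=2: ✗ (none in [2,3])
  i=3: ✗ (none in [3,4])

0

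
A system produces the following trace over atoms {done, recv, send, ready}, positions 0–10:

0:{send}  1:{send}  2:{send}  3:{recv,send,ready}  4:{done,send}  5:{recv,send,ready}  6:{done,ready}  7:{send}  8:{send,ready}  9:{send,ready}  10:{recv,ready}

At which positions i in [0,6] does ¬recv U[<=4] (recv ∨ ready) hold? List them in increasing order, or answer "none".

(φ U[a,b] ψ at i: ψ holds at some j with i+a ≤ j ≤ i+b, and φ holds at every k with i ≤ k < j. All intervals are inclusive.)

0, 1, 2, 3, 4, 5, 6

Evaluate at each i in [0,6]:
  i=0: ✓ (rhs at j=3; lhs holds on [0,2])
  i=1: ✓ (rhs at j=3; lhs holds on [1,2])
  i=2: ✓ (rhs at j=3; lhs holds on [2,2])
  i=3: ✓ (rhs at j=3)
  i=4: ✓ (rhs at j=5; lhs holds on [4,4])
  i=5: ✓ (rhs at j=5)
  i=6: ✓ (rhs at j=6)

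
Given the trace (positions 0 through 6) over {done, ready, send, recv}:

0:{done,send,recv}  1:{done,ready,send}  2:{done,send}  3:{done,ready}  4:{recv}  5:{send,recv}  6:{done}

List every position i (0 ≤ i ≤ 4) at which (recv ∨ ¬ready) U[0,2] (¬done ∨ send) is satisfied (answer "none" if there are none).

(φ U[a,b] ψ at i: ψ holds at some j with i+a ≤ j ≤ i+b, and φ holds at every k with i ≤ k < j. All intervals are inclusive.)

Evaluate at each i in [0,4]:
  i=0: ✓ (rhs at j=0)
  i=1: ✓ (rhs at j=1)
  i=2: ✓ (rhs at j=2)
  i=3: ✗ (lhs fails at k=3 before rhs at j=4)
  i=4: ✓ (rhs at j=4)

0, 1, 2, 4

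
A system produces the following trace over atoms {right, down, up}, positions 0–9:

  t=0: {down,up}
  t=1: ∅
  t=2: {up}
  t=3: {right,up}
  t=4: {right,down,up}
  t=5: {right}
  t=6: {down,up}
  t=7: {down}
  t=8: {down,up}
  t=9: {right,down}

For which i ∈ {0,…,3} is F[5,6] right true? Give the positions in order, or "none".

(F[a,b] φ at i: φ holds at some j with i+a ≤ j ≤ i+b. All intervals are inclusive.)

0, 3

Evaluate at each i in [0,3]:
  i=0: ✓ (witness j=5)
  i=1: ✗ (none in [6,7])
  i=2: ✗ (none in [7,8])
  i=3: ✓ (witness j=9)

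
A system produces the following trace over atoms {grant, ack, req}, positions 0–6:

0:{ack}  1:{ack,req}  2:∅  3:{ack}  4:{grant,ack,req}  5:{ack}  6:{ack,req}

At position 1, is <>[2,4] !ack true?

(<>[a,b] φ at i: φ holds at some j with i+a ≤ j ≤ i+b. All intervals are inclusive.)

Check !ack at each j in [3,5]:
  j=3: false
  j=4: false
  j=5: false
No position in the window satisfies it → formula fails.

No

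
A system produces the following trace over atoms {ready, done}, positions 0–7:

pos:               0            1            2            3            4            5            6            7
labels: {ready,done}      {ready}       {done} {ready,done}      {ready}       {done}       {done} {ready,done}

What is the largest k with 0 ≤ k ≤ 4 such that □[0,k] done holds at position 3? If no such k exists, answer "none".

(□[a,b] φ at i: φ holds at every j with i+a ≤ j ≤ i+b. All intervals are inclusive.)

0

done must hold from j=3 onward; find where it first fails.
  j=3: holds
  j=4: fails
Holds on [3,3], so largest k = 0.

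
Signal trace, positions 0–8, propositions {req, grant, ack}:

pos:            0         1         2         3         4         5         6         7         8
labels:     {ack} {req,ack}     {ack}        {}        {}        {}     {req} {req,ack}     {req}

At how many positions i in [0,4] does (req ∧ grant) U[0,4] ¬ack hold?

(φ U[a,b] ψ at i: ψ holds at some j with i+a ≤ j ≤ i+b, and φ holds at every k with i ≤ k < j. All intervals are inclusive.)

Evaluate at each i in [0,4]:
  i=0: ✗ (lhs fails at k=0 before rhs at j=3)
  i=1: ✗ (lhs fails at k=1 before rhs at j=3)
  i=2: ✗ (lhs fails at k=2 before rhs at j=3)
  i=3: ✓ (rhs at j=3)
  i=4: ✓ (rhs at j=4)
Positions where it holds: {3, 4} → 2.

2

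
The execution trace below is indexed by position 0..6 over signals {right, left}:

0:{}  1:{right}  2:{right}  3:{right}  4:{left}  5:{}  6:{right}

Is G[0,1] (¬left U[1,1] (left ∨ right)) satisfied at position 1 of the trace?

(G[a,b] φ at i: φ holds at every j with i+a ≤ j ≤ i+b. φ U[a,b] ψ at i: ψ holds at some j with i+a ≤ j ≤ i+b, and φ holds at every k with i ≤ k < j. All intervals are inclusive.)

Holds

Check (¬left U[1,1] (left ∨ right)) at every j in [1,2]:
  j=1: holds
  j=2: holds
All positions satisfy it → formula holds.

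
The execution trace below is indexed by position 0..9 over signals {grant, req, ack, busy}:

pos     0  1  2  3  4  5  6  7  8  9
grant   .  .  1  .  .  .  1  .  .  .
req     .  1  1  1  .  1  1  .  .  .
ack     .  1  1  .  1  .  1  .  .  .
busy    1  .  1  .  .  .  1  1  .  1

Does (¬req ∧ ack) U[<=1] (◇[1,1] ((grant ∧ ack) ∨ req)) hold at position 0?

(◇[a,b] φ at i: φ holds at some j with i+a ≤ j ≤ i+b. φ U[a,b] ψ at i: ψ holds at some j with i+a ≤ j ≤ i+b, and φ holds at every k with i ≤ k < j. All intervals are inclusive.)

Need some j in [0,1] with ◇[1,1] ((grant ∧ ack) ∨ req), and (¬req ∧ ack) at every k in [0,j-1].
  j=0: ◇[1,1] ((grant ∧ ack) ∨ req) holds; no prefix to check → satisfied.

Yes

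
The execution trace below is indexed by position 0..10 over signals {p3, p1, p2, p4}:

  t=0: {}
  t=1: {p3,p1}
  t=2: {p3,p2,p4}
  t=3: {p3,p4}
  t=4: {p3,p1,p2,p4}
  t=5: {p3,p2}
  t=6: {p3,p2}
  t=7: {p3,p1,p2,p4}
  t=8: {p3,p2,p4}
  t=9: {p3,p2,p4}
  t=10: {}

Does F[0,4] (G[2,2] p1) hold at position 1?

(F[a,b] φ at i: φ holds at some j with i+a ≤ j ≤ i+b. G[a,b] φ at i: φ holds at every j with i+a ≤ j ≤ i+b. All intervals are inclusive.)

Check G[2,2] p1 at each j in [1,5]:
  j=1: fails at 3
  j=2: holds on [4,4]
  j=3: fails at 5
  j=4: fails at 6
  j=5: holds on [7,7]
Found at j=2 → formula holds.

Yes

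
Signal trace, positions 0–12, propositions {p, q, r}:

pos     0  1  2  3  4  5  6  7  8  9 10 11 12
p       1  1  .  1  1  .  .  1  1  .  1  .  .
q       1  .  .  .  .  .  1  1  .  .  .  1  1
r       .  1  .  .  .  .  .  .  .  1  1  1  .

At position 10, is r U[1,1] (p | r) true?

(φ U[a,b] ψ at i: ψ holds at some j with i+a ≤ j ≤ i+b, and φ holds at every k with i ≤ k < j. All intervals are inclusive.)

Need some j in [11,11] with (p | r), and r at every k in [10,j-1].
  j=11: (p | r) holds; r holds at every k in [10,10] → satisfied.

Holds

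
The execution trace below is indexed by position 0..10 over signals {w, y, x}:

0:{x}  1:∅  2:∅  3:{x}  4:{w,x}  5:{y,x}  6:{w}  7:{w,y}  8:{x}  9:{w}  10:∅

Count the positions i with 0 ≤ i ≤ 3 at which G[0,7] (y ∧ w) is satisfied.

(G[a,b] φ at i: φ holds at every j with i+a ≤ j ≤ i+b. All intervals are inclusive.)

Evaluate at each i in [0,3]:
  i=0: ✗ (fails at j=0)
  i=1: ✗ (fails at j=1)
  i=2: ✗ (fails at j=2)
  i=3: ✗ (fails at j=3)
Positions where it holds: {} → 0.

0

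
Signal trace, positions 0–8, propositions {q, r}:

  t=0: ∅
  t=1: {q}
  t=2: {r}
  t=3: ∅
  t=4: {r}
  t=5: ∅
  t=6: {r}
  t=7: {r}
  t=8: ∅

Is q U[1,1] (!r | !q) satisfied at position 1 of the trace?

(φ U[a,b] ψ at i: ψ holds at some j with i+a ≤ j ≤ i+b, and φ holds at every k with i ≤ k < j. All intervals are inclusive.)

Need some j in [2,2] with (!r | !q), and q at every k in [1,j-1].
  j=2: (!r | !q) holds; q holds at every k in [1,1] → satisfied.

Holds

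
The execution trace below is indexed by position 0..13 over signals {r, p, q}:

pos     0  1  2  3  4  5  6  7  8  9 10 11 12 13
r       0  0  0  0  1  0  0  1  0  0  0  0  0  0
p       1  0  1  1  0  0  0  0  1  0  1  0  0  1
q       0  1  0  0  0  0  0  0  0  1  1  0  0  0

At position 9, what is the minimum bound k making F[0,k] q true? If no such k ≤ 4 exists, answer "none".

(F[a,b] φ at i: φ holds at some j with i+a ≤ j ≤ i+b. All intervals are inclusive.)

Scan j = 9,10,… for q:
  j=9: holds
First hit at j=9, so smallest k = 9-9 = 0.

0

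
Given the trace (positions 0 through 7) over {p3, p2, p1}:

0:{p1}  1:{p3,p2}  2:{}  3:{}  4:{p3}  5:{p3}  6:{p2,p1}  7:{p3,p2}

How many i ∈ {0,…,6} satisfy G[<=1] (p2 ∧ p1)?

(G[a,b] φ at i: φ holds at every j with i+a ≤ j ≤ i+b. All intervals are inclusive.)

0

Evaluate at each i in [0,6]:
  i=0: ✗ (fails at j=0)
  i=1: ✗ (fails at j=1)
  i=2: ✗ (fails at j=2)
  i=3: ✗ (fails at j=3)
  i=4: ✗ (fails at j=4)
  i=5: ✗ (fails at j=5)
  i=6: ✗ (fails at j=7)
Positions where it holds: {} → 0.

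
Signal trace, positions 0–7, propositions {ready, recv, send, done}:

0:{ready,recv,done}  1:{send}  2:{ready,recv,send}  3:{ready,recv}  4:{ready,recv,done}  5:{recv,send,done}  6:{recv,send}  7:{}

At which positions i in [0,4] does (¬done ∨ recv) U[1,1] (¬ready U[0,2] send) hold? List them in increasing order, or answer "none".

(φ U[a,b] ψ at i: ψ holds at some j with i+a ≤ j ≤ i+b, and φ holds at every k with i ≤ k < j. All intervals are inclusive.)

Evaluate at each i in [0,4]:
  i=0: ✓ (rhs at j=1; lhs holds on [0,0])
  i=1: ✓ (rhs at j=2; lhs holds on [1,1])
  i=2: ✗ (no rhs in [3,3])
  i=3: ✗ (no rhs in [4,4])
  i=4: ✓ (rhs at j=5; lhs holds on [4,4])

0, 1, 4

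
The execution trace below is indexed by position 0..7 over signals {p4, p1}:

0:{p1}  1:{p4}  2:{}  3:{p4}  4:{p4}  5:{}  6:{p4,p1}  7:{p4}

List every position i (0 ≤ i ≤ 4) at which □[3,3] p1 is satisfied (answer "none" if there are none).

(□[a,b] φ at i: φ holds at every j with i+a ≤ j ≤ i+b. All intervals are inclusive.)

Evaluate at each i in [0,4]:
  i=0: ✗ (fails at j=3)
  i=1: ✗ (fails at j=4)
  i=2: ✗ (fails at j=5)
  i=3: ✓ (all of [6,6])
  i=4: ✗ (fails at j=7)

3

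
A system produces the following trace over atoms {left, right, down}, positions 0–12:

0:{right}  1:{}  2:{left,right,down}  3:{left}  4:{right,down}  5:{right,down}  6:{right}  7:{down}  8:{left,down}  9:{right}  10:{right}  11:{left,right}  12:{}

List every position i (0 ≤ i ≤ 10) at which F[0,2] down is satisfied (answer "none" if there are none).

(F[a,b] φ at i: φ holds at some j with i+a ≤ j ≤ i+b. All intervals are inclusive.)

Evaluate at each i in [0,10]:
  i=0: ✓ (witness j=2)
  i=1: ✓ (witness j=2)
  i=2: ✓ (witness j=2)
  i=3: ✓ (witness j=4)
  i=4: ✓ (witness j=4)
  i=5: ✓ (witness j=5)
  i=6: ✓ (witness j=7)
  i=7: ✓ (witness j=7)
  i=8: ✓ (witness j=8)
  i=9: ✗ (none in [9,11])
  i=10: ✗ (none in [10,12])

0, 1, 2, 3, 4, 5, 6, 7, 8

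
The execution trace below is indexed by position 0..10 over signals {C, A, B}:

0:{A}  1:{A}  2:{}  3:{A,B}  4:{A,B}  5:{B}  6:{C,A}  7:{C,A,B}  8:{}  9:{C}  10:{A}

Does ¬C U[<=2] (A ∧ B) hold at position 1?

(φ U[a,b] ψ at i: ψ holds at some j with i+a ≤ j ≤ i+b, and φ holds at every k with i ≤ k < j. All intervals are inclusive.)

Holds

Need some j in [1,3] with (A ∧ B), and ¬C at every k in [1,j-1].
  j=1: (A ∧ B) false.
  j=2: (A ∧ B) false.
  j=3: (A ∧ B) holds; ¬C holds at every k in [1,2] → satisfied.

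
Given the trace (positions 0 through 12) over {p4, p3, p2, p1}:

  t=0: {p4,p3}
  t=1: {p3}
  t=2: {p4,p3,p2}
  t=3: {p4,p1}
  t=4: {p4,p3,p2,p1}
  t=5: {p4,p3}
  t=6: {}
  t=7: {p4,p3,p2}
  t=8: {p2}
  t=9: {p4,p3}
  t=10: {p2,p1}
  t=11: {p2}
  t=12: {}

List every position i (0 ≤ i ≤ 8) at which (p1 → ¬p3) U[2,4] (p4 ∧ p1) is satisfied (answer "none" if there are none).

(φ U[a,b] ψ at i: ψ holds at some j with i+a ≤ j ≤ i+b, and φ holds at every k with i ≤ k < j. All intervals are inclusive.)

Evaluate at each i in [0,8]:
  i=0: ✓ (rhs at j=3; lhs holds on [0,2])
  i=1: ✓ (rhs at j=3; lhs holds on [1,2])
  i=2: ✓ (rhs at j=4; lhs holds on [2,3])
  i=3: ✗ (no rhs in [5,7])
  i=4: ✗ (no rhs in [6,8])
  i=5: ✗ (no rhs in [7,9])
  i=6: ✗ (no rhs in [8,10])
  i=7: ✗ (no rhs in [9,11])
  i=8: ✗ (no rhs in [10,12])

0, 1, 2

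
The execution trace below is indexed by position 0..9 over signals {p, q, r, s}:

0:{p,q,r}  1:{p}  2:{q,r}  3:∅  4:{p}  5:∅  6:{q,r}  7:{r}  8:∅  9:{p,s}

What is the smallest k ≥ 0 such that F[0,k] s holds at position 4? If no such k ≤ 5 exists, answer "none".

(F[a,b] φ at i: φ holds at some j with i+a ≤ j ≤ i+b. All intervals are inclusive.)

Scan j = 4,5,… for s:
  j=4: fails
  j=5: fails
  j=6: fails
  j=7: fails
  j=8: fails
  j=9: holds
First hit at j=9, so smallest k = 9-4 = 5.

5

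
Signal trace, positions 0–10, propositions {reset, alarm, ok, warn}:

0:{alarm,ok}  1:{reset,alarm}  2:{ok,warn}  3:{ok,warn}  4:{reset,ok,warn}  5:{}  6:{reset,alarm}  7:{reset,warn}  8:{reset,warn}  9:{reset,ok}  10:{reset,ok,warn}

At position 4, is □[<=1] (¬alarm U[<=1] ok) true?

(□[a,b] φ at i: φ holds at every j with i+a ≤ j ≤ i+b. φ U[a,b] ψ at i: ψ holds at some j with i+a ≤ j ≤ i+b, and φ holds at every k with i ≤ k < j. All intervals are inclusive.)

Does not hold

Check (¬alarm U[<=1] ok) at every j in [4,5]:
  j=4: holds
  j=5: fails
Fails at j=5 → formula fails.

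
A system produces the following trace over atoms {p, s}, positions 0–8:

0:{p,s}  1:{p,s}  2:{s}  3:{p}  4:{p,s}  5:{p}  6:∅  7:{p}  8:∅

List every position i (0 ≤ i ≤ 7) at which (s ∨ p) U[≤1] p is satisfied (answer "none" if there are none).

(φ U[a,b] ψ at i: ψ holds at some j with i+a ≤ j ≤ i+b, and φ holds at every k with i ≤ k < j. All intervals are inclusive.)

Evaluate at each i in [0,7]:
  i=0: ✓ (rhs at j=0)
  i=1: ✓ (rhs at j=1)
  i=2: ✓ (rhs at j=3; lhs holds on [2,2])
  i=3: ✓ (rhs at j=3)
  i=4: ✓ (rhs at j=4)
  i=5: ✓ (rhs at j=5)
  i=6: ✗ (lhs fails at k=6 before rhs at j=7)
  i=7: ✓ (rhs at j=7)

0, 1, 2, 3, 4, 5, 7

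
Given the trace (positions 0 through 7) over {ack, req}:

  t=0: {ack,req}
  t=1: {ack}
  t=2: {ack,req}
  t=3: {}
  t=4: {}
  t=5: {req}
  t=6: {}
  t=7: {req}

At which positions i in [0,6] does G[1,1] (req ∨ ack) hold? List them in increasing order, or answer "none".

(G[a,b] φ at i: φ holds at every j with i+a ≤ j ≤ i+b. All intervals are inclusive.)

0, 1, 4, 6

Evaluate at each i in [0,6]:
  i=0: ✓ (all of [1,1])
  i=1: ✓ (all of [2,2])
  i=2: ✗ (fails at j=3)
  i=3: ✗ (fails at j=4)
  i=4: ✓ (all of [5,5])
  i=5: ✗ (fails at j=6)
  i=6: ✓ (all of [7,7])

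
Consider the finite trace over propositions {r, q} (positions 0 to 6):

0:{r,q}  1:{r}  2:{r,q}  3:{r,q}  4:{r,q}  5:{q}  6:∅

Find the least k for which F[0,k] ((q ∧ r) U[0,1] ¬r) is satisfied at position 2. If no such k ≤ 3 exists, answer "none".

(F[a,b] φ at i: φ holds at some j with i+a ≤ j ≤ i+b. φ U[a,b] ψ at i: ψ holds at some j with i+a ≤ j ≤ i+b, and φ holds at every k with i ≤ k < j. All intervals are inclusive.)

2

Scan j = 2,3,… for ((q ∧ r) U[0,1] ¬r):
  j=2: fails
  j=3: fails
  j=4: holds
First hit at j=4, so smallest k = 4-2 = 2.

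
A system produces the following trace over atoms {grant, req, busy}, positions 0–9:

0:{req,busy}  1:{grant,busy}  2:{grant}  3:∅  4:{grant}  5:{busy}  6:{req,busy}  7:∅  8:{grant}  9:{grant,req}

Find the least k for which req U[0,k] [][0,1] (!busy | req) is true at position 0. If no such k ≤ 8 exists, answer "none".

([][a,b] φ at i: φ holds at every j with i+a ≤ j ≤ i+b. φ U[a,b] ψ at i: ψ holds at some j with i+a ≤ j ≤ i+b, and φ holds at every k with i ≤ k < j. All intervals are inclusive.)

none

Need earliest j ≥ 0 with [][0,1] (!busy | req), and req at every k in [0,j-1].
  j=0: rhs fails.
  j=1: rhs fails.
  j=2: rhs holds but lhs fails at k=1.
  j=3: rhs holds but lhs fails at k=1.
  j=4: rhs fails.
  j=5: rhs fails.
  j=6: rhs holds but lhs fails at k=1.
  j=7: rhs holds but lhs fails at k=1.
  j=8: rhs holds but lhs fails at k=1.
No witness within the range → none.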